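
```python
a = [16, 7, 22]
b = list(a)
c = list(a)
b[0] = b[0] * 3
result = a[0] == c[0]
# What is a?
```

After line 1: a = [16, 7, 22]
After line 2 (b = list(a), copy): a = [16, 7, 22], b = [16, 7, 22]
After line 3 (c = list(a) is a copy, new object): c = [16, 7, 22]
After line 4 (b[0] = 16 * 3 = 48; only b mutates (copy)): a = [16, 7, 22], b = [48, 7, 22], c = [16, 7, 22]
After line 5 (a[0] = 16, c[0] = 16; result = True)

[16, 7, 22]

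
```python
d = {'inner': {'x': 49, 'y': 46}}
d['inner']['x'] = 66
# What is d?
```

After line 1: d = {'inner': {'x': 49, 'y': 46}}
After line 2 (inner x overwritten): d = {'inner': {'x': 66, 'y': 46}}

{'inner': {'x': 66, 'y': 46}}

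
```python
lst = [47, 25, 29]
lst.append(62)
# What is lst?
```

[47, 25, 29, 62]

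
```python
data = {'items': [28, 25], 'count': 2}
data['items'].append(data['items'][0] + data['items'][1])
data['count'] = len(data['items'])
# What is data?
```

After line 1: data = {'items': [28, 25], 'count': 2}
After line 2 (append 28 + 25 = 53): data = {'items': [28, 25, 53], 'count': 2}
After line 3 (count = len(items) = 3): data = {'items': [28, 25, 53], 'count': 3}

{'items': [28, 25, 53], 'count': 3}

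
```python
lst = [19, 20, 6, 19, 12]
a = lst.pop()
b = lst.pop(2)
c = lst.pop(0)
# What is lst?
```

After line 1: lst = [19, 20, 6, 19, 12]
After line 2 (pop() -> a = 12): lst = [19, 20, 6, 19]
After line 3 (pop(2) -> b = 6): lst = [19, 20, 19]
After line 4 (pop(0) -> c = 19): lst = [20, 19]

[20, 19]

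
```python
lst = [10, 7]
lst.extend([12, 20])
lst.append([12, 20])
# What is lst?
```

After line 1: lst = [10, 7]
After line 2 (extend unpacks [12, 20]): lst = [10, 7, 12, 20]
After line 3 (append adds [12, 20] as single element): lst = [10, 7, 12, 20, [12, 20]]

[10, 7, 12, 20, [12, 20]]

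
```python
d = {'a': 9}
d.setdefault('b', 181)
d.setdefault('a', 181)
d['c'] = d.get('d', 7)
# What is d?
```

After line 1: d = {'a': 9}
After line 2 (setdefault adds 'b'=181): d = {'a': 9, 'b': 181}
After line 3 (setdefault 'a' no-op, already exists): d = {'a': 9, 'b': 181}
After line 4 (get('d', 7) returns default since 'd' not in d): d = {'a': 9, 'b': 181, 'c': 7}

{'a': 9, 'b': 181, 'c': 7}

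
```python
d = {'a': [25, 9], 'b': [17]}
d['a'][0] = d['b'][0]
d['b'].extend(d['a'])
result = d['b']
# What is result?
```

After line 1: d = {'a': [25, 9], 'b': [17]}
After line 2 (a[0] = b[0] = 17): d = {'a': [17, 9], 'b': [17]}
After line 3 (b.extend(a) appends [17, 9]): d = {'a': [17, 9], 'b': [17, 17, 9]}
After line 4: result = d['b'] = [17, 17, 9]

[17, 17, 9]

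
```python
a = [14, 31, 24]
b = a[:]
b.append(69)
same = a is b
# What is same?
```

After line 1: a = [14, 31, 24]
After line 2 (b = a[:] is a shallow copy, new object): a = [14, 31, 24], b = [14, 31, 24]
After line 3 (append only mutates b): a = [14, 31, 24], b = [14, 31, 24, 69]
After line 4 (same = a is b; different objects -> False): same = False

False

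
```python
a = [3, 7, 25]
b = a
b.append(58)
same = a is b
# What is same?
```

After line 1: a = [3, 7, 25]
After line 2 (b = a is an alias, same object): a = [3, 7, 25], b = [3, 7, 25]
After line 3 (b.append mutates the shared list): a = [3, 7, 25, 58], b = [3, 7, 25, 58]
After line 4 (same = a is b; same object -> True): same = True

True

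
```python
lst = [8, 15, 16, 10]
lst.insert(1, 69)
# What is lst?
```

[8, 69, 15, 16, 10]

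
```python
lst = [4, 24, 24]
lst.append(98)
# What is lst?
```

[4, 24, 24, 98]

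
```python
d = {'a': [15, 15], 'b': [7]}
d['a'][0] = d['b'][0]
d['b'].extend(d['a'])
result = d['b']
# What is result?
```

After line 1: d = {'a': [15, 15], 'b': [7]}
After line 2 (a[0] = b[0] = 7): d = {'a': [7, 15], 'b': [7]}
After line 3 (b.extend(a) appends [7, 15]): d = {'a': [7, 15], 'b': [7, 7, 15]}
After line 4: result = d['b'] = [7, 7, 15]

[7, 7, 15]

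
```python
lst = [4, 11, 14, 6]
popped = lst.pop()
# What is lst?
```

[4, 11, 14]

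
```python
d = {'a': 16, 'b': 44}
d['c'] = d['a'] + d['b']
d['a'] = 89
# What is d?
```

After line 1: d = {'a': 16, 'b': 44}
After line 2 (d['c'] = 16 + 44): d = {'a': 16, 'b': 44, 'c': 60}
After line 3: d = {'a': 89, 'b': 44, 'c': 60}

{'a': 89, 'b': 44, 'c': 60}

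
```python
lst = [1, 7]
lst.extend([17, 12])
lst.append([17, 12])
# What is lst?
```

After line 1: lst = [1, 7]
After line 2 (extend unpacks [17, 12]): lst = [1, 7, 17, 12]
After line 3 (append adds [17, 12] as single element): lst = [1, 7, 17, 12, [17, 12]]

[1, 7, 17, 12, [17, 12]]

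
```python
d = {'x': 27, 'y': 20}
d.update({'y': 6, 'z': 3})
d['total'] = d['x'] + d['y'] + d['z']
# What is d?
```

After line 1: d = {'x': 27, 'y': 20}
After line 2 (y overwritten, z added): d = {'x': 27, 'y': 6, 'z': 3}
After line 3 (total = 27 + 6 + 3 = 36): d = {'x': 27, 'y': 6, 'z': 3, 'total': 36}

{'x': 27, 'y': 6, 'z': 3, 'total': 36}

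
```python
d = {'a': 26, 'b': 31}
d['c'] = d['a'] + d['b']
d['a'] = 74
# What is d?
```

After line 1: d = {'a': 26, 'b': 31}
After line 2 (d['c'] = 26 + 31): d = {'a': 26, 'b': 31, 'c': 57}
After line 3: d = {'a': 74, 'b': 31, 'c': 57}

{'a': 74, 'b': 31, 'c': 57}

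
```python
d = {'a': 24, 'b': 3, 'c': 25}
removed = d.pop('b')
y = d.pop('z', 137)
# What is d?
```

After line 1: d = {'a': 24, 'b': 3, 'c': 25}
After line 2 (pop 'b' returns 3): d = {'a': 24, 'c': 25}, removed = 3
After line 3 (pop 'z' missing, returns default 137): d = {'a': 24, 'c': 25}, y = 137

{'a': 24, 'c': 25}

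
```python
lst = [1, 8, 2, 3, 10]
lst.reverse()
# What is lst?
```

[10, 3, 2, 8, 1]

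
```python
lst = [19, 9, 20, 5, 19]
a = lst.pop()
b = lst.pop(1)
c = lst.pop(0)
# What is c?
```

After line 1: lst = [19, 9, 20, 5, 19]
After line 2 (pop() -> a = 19): lst = [19, 9, 20, 5]
After line 3 (pop(1) -> b = 9): lst = [19, 20, 5]
After line 4 (pop(0) -> c = 19): lst = [20, 5]

19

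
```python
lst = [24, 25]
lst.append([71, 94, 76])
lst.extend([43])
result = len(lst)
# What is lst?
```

After line 1: lst = [24, 25]
After line 2 (append adds [71, 94, 76] as single element): lst = [24, 25, [71, 94, 76]]
After line 3 (extend unpacks [43], adds 43): lst = [24, 25, [71, 94, 76], 43]
After line 4: result = len(lst) = 4

[24, 25, [71, 94, 76], 43]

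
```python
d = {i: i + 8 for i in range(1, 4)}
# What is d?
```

{1: 9, 2: 10, 3: 11}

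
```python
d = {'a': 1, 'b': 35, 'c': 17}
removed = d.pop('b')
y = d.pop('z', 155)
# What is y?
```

After line 1: d = {'a': 1, 'b': 35, 'c': 17}
After line 2 (pop 'b' returns 35): d = {'a': 1, 'c': 17}, removed = 35
After line 3 (pop 'z' missing, returns default 155): d = {'a': 1, 'c': 17}, y = 155

155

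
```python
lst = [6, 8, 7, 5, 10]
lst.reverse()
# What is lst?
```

[10, 5, 7, 8, 6]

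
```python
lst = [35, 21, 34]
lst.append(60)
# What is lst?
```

[35, 21, 34, 60]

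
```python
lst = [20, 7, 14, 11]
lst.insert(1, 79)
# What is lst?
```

[20, 79, 7, 14, 11]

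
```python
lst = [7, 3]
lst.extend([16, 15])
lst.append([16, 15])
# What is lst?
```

After line 1: lst = [7, 3]
After line 2 (extend unpacks [16, 15]): lst = [7, 3, 16, 15]
After line 3 (append adds [16, 15] as single element): lst = [7, 3, 16, 15, [16, 15]]

[7, 3, 16, 15, [16, 15]]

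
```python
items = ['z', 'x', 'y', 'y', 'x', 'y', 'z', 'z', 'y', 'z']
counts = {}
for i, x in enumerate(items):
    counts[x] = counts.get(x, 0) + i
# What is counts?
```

Initial: counts = {}, items = ['z', 'x', 'y', 'y', 'x', 'y', 'z', 'z', 'y', 'z']
i=0, x='z': counts = {'z': 0}
i=1, x='x': counts = {'z': 0, 'x': 1}
i=2, x='y': counts = {'z': 0, 'x': 1, 'y': 2}
i=3, x='y': counts = {'z': 0, 'x': 1, 'y': 5}
i=4, x='x': counts = {'z': 0, 'x': 5, 'y': 5}
i=5, x='y': counts = {'z': 0, 'x': 5, 'y': 10}
i=6, x='z': counts = {'z': 6, 'x': 5, 'y': 10}
i=7, x='z': counts = {'z': 13, 'x': 5, 'y': 10}
i=8, x='y': counts = {'z': 13, 'x': 5, 'y': 18}
i=9, x='z': counts = {'z': 22, 'x': 5, 'y': 18}

{'z': 22, 'x': 5, 'y': 18}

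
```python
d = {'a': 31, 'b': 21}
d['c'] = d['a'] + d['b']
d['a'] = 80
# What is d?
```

After line 1: d = {'a': 31, 'b': 21}
After line 2 (d['c'] = 31 + 21): d = {'a': 31, 'b': 21, 'c': 52}
After line 3: d = {'a': 80, 'b': 21, 'c': 52}

{'a': 80, 'b': 21, 'c': 52}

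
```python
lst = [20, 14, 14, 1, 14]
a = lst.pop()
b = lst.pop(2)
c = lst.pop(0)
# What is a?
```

After line 1: lst = [20, 14, 14, 1, 14]
After line 2 (pop() -> a = 14): lst = [20, 14, 14, 1]
After line 3 (pop(2) -> b = 14): lst = [20, 14, 1]
After line 4 (pop(0) -> c = 20): lst = [14, 1]

14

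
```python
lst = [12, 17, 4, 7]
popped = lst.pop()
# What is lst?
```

[12, 17, 4]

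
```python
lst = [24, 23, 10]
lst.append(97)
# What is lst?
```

[24, 23, 10, 97]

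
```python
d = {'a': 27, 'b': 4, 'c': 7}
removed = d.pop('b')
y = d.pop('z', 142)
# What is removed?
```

After line 1: d = {'a': 27, 'b': 4, 'c': 7}
After line 2 (pop 'b' returns 4): d = {'a': 27, 'c': 7}, removed = 4
After line 3 (pop 'z' missing, returns default 142): d = {'a': 27, 'c': 7}, y = 142

4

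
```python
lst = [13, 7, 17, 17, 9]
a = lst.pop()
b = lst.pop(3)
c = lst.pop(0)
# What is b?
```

After line 1: lst = [13, 7, 17, 17, 9]
After line 2 (pop() -> a = 9): lst = [13, 7, 17, 17]
After line 3 (pop(3) -> b = 17): lst = [13, 7, 17]
After line 4 (pop(0) -> c = 13): lst = [7, 17]

17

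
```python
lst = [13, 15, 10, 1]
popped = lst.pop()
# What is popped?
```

1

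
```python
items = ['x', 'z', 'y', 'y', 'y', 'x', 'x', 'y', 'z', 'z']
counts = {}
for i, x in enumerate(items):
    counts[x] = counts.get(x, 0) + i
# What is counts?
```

Initial: counts = {}, items = ['x', 'z', 'y', 'y', 'y', 'x', 'x', 'y', 'z', 'z']
i=0, x='x': counts = {'x': 0}
i=1, x='z': counts = {'x': 0, 'z': 1}
i=2, x='y': counts = {'x': 0, 'z': 1, 'y': 2}
i=3, x='y': counts = {'x': 0, 'z': 1, 'y': 5}
i=4, x='y': counts = {'x': 0, 'z': 1, 'y': 9}
i=5, x='x': counts = {'x': 5, 'z': 1, 'y': 9}
i=6, x='x': counts = {'x': 11, 'z': 1, 'y': 9}
i=7, x='y': counts = {'x': 11, 'z': 1, 'y': 16}
i=8, x='z': counts = {'x': 11, 'z': 9, 'y': 16}
i=9, x='z': counts = {'x': 11, 'z': 18, 'y': 16}

{'x': 11, 'z': 18, 'y': 16}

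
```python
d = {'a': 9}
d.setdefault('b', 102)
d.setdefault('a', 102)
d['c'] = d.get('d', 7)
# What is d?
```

After line 1: d = {'a': 9}
After line 2 (setdefault adds 'b'=102): d = {'a': 9, 'b': 102}
After line 3 (setdefault 'a' no-op, already exists): d = {'a': 9, 'b': 102}
After line 4 (get('d', 7) returns default since 'd' not in d): d = {'a': 9, 'b': 102, 'c': 7}

{'a': 9, 'b': 102, 'c': 7}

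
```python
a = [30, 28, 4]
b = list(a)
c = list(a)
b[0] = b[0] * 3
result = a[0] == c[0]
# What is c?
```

After line 1: a = [30, 28, 4]
After line 2 (b = list(a), copy): a = [30, 28, 4], b = [30, 28, 4]
After line 3 (c = list(a) is a copy, new object): c = [30, 28, 4]
After line 4 (b[0] = 30 * 3 = 90; only b mutates (copy)): a = [30, 28, 4], b = [90, 28, 4], c = [30, 28, 4]
After line 5 (a[0] = 30, c[0] = 30; result = True)

[30, 28, 4]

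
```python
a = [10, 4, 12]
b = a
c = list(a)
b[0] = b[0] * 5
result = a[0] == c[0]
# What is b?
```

After line 1: a = [10, 4, 12]
After line 2 (b = a, alias): a = [10, 4, 12], b = [10, 4, 12]
After line 3 (c = list(a) is a copy, new object): c = [10, 4, 12]
After line 4 (b[0] = 10 * 5 = 50; mutates shared a/b): a = b = [50, 4, 12], c = [10, 4, 12]
After line 5 (a[0] = 50, c[0] = 10; result = False)

[50, 4, 12]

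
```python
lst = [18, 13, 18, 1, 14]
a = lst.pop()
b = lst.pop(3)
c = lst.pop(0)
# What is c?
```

After line 1: lst = [18, 13, 18, 1, 14]
After line 2 (pop() -> a = 14): lst = [18, 13, 18, 1]
After line 3 (pop(3) -> b = 1): lst = [18, 13, 18]
After line 4 (pop(0) -> c = 18): lst = [13, 18]

18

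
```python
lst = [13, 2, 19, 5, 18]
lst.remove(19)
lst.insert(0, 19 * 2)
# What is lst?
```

After line 1: lst = [13, 2, 19, 5, 18]
After line 2 (remove first 19): lst = [13, 2, 5, 18]
After line 3 (insert 38 at index 0): lst = [38, 13, 2, 5, 18]

[38, 13, 2, 5, 18]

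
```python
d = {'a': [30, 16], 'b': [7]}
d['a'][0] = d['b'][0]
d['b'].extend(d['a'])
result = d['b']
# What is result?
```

After line 1: d = {'a': [30, 16], 'b': [7]}
After line 2 (a[0] = b[0] = 7): d = {'a': [7, 16], 'b': [7]}
After line 3 (b.extend(a) appends [7, 16]): d = {'a': [7, 16], 'b': [7, 7, 16]}
After line 4: result = d['b'] = [7, 7, 16]

[7, 7, 16]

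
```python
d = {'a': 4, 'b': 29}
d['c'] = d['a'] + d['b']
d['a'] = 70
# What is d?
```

After line 1: d = {'a': 4, 'b': 29}
After line 2 (d['c'] = 4 + 29): d = {'a': 4, 'b': 29, 'c': 33}
After line 3: d = {'a': 70, 'b': 29, 'c': 33}

{'a': 70, 'b': 29, 'c': 33}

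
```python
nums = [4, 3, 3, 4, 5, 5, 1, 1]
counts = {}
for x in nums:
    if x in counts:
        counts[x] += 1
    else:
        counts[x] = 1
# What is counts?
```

Initial: counts = {}, nums = [4, 3, 3, 4, 5, 5, 1, 1]
See 4: counts = {4: 1}
See 3: counts = {4: 1, 3: 1}
See 3: counts = {4: 1, 3: 2}
See 4: counts = {4: 2, 3: 2}
See 5: counts = {4: 2, 3: 2, 5: 1}
See 5: counts = {4: 2, 3: 2, 5: 2}
See 1: counts = {4: 2, 3: 2, 5: 2, 1: 1}
See 1: counts = {4: 2, 3: 2, 5: 2, 1: 2}

{4: 2, 3: 2, 5: 2, 1: 2}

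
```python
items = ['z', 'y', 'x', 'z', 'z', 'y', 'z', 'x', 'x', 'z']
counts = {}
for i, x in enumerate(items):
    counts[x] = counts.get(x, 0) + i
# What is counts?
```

Initial: counts = {}, items = ['z', 'y', 'x', 'z', 'z', 'y', 'z', 'x', 'x', 'z']
i=0, x='z': counts = {'z': 0}
i=1, x='y': counts = {'z': 0, 'y': 1}
i=2, x='x': counts = {'z': 0, 'y': 1, 'x': 2}
i=3, x='z': counts = {'z': 3, 'y': 1, 'x': 2}
i=4, x='z': counts = {'z': 7, 'y': 1, 'x': 2}
i=5, x='y': counts = {'z': 7, 'y': 6, 'x': 2}
i=6, x='z': counts = {'z': 13, 'y': 6, 'x': 2}
i=7, x='x': counts = {'z': 13, 'y': 6, 'x': 9}
i=8, x='x': counts = {'z': 13, 'y': 6, 'x': 17}
i=9, x='z': counts = {'z': 22, 'y': 6, 'x': 17}

{'z': 22, 'y': 6, 'x': 17}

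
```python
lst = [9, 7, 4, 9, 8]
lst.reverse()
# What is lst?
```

[8, 9, 4, 7, 9]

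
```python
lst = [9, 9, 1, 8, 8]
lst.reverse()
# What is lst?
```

[8, 8, 1, 9, 9]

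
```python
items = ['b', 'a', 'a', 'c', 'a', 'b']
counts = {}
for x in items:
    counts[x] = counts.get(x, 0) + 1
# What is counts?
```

Initial: counts = {}, items = ['b', 'a', 'a', 'c', 'a', 'b']
See 'b': counts = {'b': 1}
See 'a': counts = {'b': 1, 'a': 1}
See 'a': counts = {'b': 1, 'a': 2}
See 'c': counts = {'b': 1, 'a': 2, 'c': 1}
See 'a': counts = {'b': 1, 'a': 3, 'c': 1}
See 'b': counts = {'b': 2, 'a': 3, 'c': 1}

{'b': 2, 'a': 3, 'c': 1}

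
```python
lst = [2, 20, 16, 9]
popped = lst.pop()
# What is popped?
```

9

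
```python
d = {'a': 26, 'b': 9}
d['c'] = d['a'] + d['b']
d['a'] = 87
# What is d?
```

After line 1: d = {'a': 26, 'b': 9}
After line 2 (d['c'] = 26 + 9): d = {'a': 26, 'b': 9, 'c': 35}
After line 3: d = {'a': 87, 'b': 9, 'c': 35}

{'a': 87, 'b': 9, 'c': 35}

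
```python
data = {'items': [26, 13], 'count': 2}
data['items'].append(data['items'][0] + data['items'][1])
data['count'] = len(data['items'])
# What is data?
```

After line 1: data = {'items': [26, 13], 'count': 2}
After line 2 (append 26 + 13 = 39): data = {'items': [26, 13, 39], 'count': 2}
After line 3 (count = len(items) = 3): data = {'items': [26, 13, 39], 'count': 3}

{'items': [26, 13, 39], 'count': 3}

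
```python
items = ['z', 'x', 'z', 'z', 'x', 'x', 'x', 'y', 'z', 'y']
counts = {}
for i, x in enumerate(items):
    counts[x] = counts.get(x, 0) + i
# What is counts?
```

Initial: counts = {}, items = ['z', 'x', 'z', 'z', 'x', 'x', 'x', 'y', 'z', 'y']
i=0, x='z': counts = {'z': 0}
i=1, x='x': counts = {'z': 0, 'x': 1}
i=2, x='z': counts = {'z': 2, 'x': 1}
i=3, x='z': counts = {'z': 5, 'x': 1}
i=4, x='x': counts = {'z': 5, 'x': 5}
i=5, x='x': counts = {'z': 5, 'x': 10}
i=6, x='x': counts = {'z': 5, 'x': 16}
i=7, x='y': counts = {'z': 5, 'x': 16, 'y': 7}
i=8, x='z': counts = {'z': 13, 'x': 16, 'y': 7}
i=9, x='y': counts = {'z': 13, 'x': 16, 'y': 16}

{'z': 13, 'x': 16, 'y': 16}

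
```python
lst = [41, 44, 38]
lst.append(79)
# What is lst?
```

[41, 44, 38, 79]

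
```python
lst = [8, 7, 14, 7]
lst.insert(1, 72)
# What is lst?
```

[8, 72, 7, 14, 7]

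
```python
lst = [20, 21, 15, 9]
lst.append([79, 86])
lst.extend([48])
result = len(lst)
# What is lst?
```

After line 1: lst = [20, 21, 15, 9]
After line 2 (append adds [79, 86] as single element): lst = [20, 21, 15, 9, [79, 86]]
After line 3 (extend unpacks [48], adds 48): lst = [20, 21, 15, 9, [79, 86], 48]
After line 4: result = len(lst) = 6

[20, 21, 15, 9, [79, 86], 48]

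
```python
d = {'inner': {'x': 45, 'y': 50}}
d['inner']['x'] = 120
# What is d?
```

After line 1: d = {'inner': {'x': 45, 'y': 50}}
After line 2 (inner x overwritten): d = {'inner': {'x': 120, 'y': 50}}

{'inner': {'x': 120, 'y': 50}}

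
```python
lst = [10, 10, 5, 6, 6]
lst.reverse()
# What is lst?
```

[6, 6, 5, 10, 10]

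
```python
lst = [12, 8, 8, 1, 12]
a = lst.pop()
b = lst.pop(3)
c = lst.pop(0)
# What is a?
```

After line 1: lst = [12, 8, 8, 1, 12]
After line 2 (pop() -> a = 12): lst = [12, 8, 8, 1]
After line 3 (pop(3) -> b = 1): lst = [12, 8, 8]
After line 4 (pop(0) -> c = 12): lst = [8, 8]

12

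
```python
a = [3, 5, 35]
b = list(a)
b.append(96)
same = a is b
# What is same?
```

After line 1: a = [3, 5, 35]
After line 2 (b = list(a) is a shallow copy, new object): a = [3, 5, 35], b = [3, 5, 35]
After line 3 (append only mutates b): a = [3, 5, 35], b = [3, 5, 35, 96]
After line 4 (same = a is b; different objects -> False): same = False

False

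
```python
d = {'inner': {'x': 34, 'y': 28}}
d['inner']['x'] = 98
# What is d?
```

After line 1: d = {'inner': {'x': 34, 'y': 28}}
After line 2 (inner x overwritten): d = {'inner': {'x': 98, 'y': 28}}

{'inner': {'x': 98, 'y': 28}}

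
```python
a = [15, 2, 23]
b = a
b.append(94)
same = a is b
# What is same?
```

After line 1: a = [15, 2, 23]
After line 2 (b = a is an alias, same object): a = [15, 2, 23], b = [15, 2, 23]
After line 3 (b.append mutates the shared list): a = [15, 2, 23, 94], b = [15, 2, 23, 94]
After line 4 (same = a is b; same object -> True): same = True

True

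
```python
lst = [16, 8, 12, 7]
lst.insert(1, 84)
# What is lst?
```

[16, 84, 8, 12, 7]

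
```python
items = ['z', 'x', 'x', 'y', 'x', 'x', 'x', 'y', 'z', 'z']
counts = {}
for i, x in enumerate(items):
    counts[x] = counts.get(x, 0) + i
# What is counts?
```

Initial: counts = {}, items = ['z', 'x', 'x', 'y', 'x', 'x', 'x', 'y', 'z', 'z']
i=0, x='z': counts = {'z': 0}
i=1, x='x': counts = {'z': 0, 'x': 1}
i=2, x='x': counts = {'z': 0, 'x': 3}
i=3, x='y': counts = {'z': 0, 'x': 3, 'y': 3}
i=4, x='x': counts = {'z': 0, 'x': 7, 'y': 3}
i=5, x='x': counts = {'z': 0, 'x': 12, 'y': 3}
i=6, x='x': counts = {'z': 0, 'x': 18, 'y': 3}
i=7, x='y': counts = {'z': 0, 'x': 18, 'y': 10}
i=8, x='z': counts = {'z': 8, 'x': 18, 'y': 10}
i=9, x='z': counts = {'z': 17, 'x': 18, 'y': 10}

{'z': 17, 'x': 18, 'y': 10}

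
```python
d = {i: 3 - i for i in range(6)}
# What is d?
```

{0: 3, 1: 2, 2: 1, 3: 0, 4: -1, 5: -2}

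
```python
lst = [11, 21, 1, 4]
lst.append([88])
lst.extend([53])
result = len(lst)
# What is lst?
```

After line 1: lst = [11, 21, 1, 4]
After line 2 (append adds [88] as single element): lst = [11, 21, 1, 4, [88]]
After line 3 (extend unpacks [53], adds 53): lst = [11, 21, 1, 4, [88], 53]
After line 4: result = len(lst) = 6

[11, 21, 1, 4, [88], 53]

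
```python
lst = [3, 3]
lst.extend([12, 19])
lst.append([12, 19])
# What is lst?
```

After line 1: lst = [3, 3]
After line 2 (extend unpacks [12, 19]): lst = [3, 3, 12, 19]
After line 3 (append adds [12, 19] as single element): lst = [3, 3, 12, 19, [12, 19]]

[3, 3, 12, 19, [12, 19]]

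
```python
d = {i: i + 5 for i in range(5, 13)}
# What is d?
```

{5: 10, 6: 11, 7: 12, 8: 13, 9: 14, 10: 15, 11: 16, 12: 17}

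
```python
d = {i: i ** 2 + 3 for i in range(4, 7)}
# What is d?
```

{4: 19, 5: 28, 6: 39}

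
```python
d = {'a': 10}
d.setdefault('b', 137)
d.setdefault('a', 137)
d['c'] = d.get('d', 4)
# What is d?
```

After line 1: d = {'a': 10}
After line 2 (setdefault adds 'b'=137): d = {'a': 10, 'b': 137}
After line 3 (setdefault 'a' no-op, already exists): d = {'a': 10, 'b': 137}
After line 4 (get('d', 4) returns default since 'd' not in d): d = {'a': 10, 'b': 137, 'c': 4}

{'a': 10, 'b': 137, 'c': 4}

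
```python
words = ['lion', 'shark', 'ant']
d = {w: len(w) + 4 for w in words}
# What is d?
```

{'lion': 8, 'shark': 9, 'ant': 7}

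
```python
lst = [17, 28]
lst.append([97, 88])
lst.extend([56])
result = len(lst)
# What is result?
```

After line 1: lst = [17, 28]
After line 2 (append adds [97, 88] as single element): lst = [17, 28, [97, 88]]
After line 3 (extend unpacks [56], adds 56): lst = [17, 28, [97, 88], 56]
After line 4: result = len(lst) = 4

4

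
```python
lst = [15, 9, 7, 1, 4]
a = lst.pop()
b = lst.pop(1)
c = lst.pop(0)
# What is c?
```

After line 1: lst = [15, 9, 7, 1, 4]
After line 2 (pop() -> a = 4): lst = [15, 9, 7, 1]
After line 3 (pop(1) -> b = 9): lst = [15, 7, 1]
After line 4 (pop(0) -> c = 15): lst = [7, 1]

15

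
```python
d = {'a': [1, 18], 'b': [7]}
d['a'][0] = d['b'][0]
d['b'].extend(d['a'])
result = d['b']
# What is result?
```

After line 1: d = {'a': [1, 18], 'b': [7]}
After line 2 (a[0] = b[0] = 7): d = {'a': [7, 18], 'b': [7]}
After line 3 (b.extend(a) appends [7, 18]): d = {'a': [7, 18], 'b': [7, 7, 18]}
After line 4: result = d['b'] = [7, 7, 18]

[7, 7, 18]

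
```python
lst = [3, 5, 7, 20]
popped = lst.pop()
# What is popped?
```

20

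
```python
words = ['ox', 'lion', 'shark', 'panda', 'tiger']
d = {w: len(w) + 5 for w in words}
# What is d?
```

{'ox': 7, 'lion': 9, 'shark': 10, 'panda': 10, 'tiger': 10}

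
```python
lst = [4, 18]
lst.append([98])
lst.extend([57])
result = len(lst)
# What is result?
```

After line 1: lst = [4, 18]
After line 2 (append adds [98] as single element): lst = [4, 18, [98]]
After line 3 (extend unpacks [57], adds 57): lst = [4, 18, [98], 57]
After line 4: result = len(lst) = 4

4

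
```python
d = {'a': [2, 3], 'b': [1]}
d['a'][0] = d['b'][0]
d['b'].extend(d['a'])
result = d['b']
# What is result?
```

After line 1: d = {'a': [2, 3], 'b': [1]}
After line 2 (a[0] = b[0] = 1): d = {'a': [1, 3], 'b': [1]}
After line 3 (b.extend(a) appends [1, 3]): d = {'a': [1, 3], 'b': [1, 1, 3]}
After line 4: result = d['b'] = [1, 1, 3]

[1, 1, 3]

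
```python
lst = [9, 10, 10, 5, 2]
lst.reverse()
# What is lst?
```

[2, 5, 10, 10, 9]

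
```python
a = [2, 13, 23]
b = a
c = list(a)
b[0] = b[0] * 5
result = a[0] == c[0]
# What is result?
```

After line 1: a = [2, 13, 23]
After line 2 (b = a, alias): a = [2, 13, 23], b = [2, 13, 23]
After line 3 (c = list(a) is a copy, new object): c = [2, 13, 23]
After line 4 (b[0] = 2 * 5 = 10; mutates shared a/b): a = b = [10, 13, 23], c = [2, 13, 23]
After line 5 (a[0] = 10, c[0] = 2; result = False)

False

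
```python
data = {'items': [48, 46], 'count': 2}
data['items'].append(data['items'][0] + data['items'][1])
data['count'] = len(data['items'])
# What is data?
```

After line 1: data = {'items': [48, 46], 'count': 2}
After line 2 (append 48 + 46 = 94): data = {'items': [48, 46, 94], 'count': 2}
After line 3 (count = len(items) = 3): data = {'items': [48, 46, 94], 'count': 3}

{'items': [48, 46, 94], 'count': 3}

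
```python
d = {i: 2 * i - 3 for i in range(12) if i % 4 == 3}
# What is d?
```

{3: 3, 7: 11, 11: 19}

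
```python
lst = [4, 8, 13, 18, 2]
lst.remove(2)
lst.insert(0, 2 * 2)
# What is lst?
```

After line 1: lst = [4, 8, 13, 18, 2]
After line 2 (remove first 2): lst = [4, 8, 13, 18]
After line 3 (insert 4 at index 0): lst = [4, 4, 8, 13, 18]

[4, 4, 8, 13, 18]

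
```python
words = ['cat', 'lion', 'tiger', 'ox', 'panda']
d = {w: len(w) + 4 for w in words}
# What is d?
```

{'cat': 7, 'lion': 8, 'tiger': 9, 'ox': 6, 'panda': 9}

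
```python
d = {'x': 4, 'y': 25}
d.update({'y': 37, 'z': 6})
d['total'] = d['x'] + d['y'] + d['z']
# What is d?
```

After line 1: d = {'x': 4, 'y': 25}
After line 2 (y overwritten, z added): d = {'x': 4, 'y': 37, 'z': 6}
After line 3 (total = 4 + 37 + 6 = 47): d = {'x': 4, 'y': 37, 'z': 6, 'total': 47}

{'x': 4, 'y': 37, 'z': 6, 'total': 47}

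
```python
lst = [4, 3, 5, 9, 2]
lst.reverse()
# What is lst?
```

[2, 9, 5, 3, 4]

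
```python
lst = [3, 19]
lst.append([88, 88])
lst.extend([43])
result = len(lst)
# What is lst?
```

After line 1: lst = [3, 19]
After line 2 (append adds [88, 88] as single element): lst = [3, 19, [88, 88]]
After line 3 (extend unpacks [43], adds 43): lst = [3, 19, [88, 88], 43]
After line 4: result = len(lst) = 4

[3, 19, [88, 88], 43]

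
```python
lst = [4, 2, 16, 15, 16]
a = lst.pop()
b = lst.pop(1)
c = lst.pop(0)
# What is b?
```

After line 1: lst = [4, 2, 16, 15, 16]
After line 2 (pop() -> a = 16): lst = [4, 2, 16, 15]
After line 3 (pop(1) -> b = 2): lst = [4, 16, 15]
After line 4 (pop(0) -> c = 4): lst = [16, 15]

2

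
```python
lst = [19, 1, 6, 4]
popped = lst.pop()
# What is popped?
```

4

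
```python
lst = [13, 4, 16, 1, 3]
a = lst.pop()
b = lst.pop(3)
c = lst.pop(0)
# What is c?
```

After line 1: lst = [13, 4, 16, 1, 3]
After line 2 (pop() -> a = 3): lst = [13, 4, 16, 1]
After line 3 (pop(3) -> b = 1): lst = [13, 4, 16]
After line 4 (pop(0) -> c = 13): lst = [4, 16]

13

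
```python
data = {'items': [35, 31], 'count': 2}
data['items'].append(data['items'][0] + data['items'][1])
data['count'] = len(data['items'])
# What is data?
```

After line 1: data = {'items': [35, 31], 'count': 2}
After line 2 (append 35 + 31 = 66): data = {'items': [35, 31, 66], 'count': 2}
After line 3 (count = len(items) = 3): data = {'items': [35, 31, 66], 'count': 3}

{'items': [35, 31, 66], 'count': 3}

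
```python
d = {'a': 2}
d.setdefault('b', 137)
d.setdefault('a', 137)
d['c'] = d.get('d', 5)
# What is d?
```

After line 1: d = {'a': 2}
After line 2 (setdefault adds 'b'=137): d = {'a': 2, 'b': 137}
After line 3 (setdefault 'a' no-op, already exists): d = {'a': 2, 'b': 137}
After line 4 (get('d', 5) returns default since 'd' not in d): d = {'a': 2, 'b': 137, 'c': 5}

{'a': 2, 'b': 137, 'c': 5}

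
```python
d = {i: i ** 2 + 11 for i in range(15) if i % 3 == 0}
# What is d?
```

{0: 11, 3: 20, 6: 47, 9: 92, 12: 155}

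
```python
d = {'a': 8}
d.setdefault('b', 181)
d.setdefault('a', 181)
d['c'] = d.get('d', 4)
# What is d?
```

After line 1: d = {'a': 8}
After line 2 (setdefault adds 'b'=181): d = {'a': 8, 'b': 181}
After line 3 (setdefault 'a' no-op, already exists): d = {'a': 8, 'b': 181}
After line 4 (get('d', 4) returns default since 'd' not in d): d = {'a': 8, 'b': 181, 'c': 4}

{'a': 8, 'b': 181, 'c': 4}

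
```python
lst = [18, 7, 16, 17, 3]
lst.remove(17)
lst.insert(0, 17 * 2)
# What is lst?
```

After line 1: lst = [18, 7, 16, 17, 3]
After line 2 (remove first 17): lst = [18, 7, 16, 3]
After line 3 (insert 34 at index 0): lst = [34, 18, 7, 16, 3]

[34, 18, 7, 16, 3]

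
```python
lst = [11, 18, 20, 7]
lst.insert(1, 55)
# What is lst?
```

[11, 55, 18, 20, 7]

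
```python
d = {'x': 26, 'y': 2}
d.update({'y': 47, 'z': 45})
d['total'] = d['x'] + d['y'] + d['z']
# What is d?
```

After line 1: d = {'x': 26, 'y': 2}
After line 2 (y overwritten, z added): d = {'x': 26, 'y': 47, 'z': 45}
After line 3 (total = 26 + 47 + 45 = 118): d = {'x': 26, 'y': 47, 'z': 45, 'total': 118}

{'x': 26, 'y': 47, 'z': 45, 'total': 118}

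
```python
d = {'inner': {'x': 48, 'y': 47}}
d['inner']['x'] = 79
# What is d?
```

After line 1: d = {'inner': {'x': 48, 'y': 47}}
After line 2 (inner x overwritten): d = {'inner': {'x': 79, 'y': 47}}

{'inner': {'x': 79, 'y': 47}}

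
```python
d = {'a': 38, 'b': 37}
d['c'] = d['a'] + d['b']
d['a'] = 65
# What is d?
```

After line 1: d = {'a': 38, 'b': 37}
After line 2 (d['c'] = 38 + 37): d = {'a': 38, 'b': 37, 'c': 75}
After line 3: d = {'a': 65, 'b': 37, 'c': 75}

{'a': 65, 'b': 37, 'c': 75}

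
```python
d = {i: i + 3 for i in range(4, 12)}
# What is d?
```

{4: 7, 5: 8, 6: 9, 7: 10, 8: 11, 9: 12, 10: 13, 11: 14}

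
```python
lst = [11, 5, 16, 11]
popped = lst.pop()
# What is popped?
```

11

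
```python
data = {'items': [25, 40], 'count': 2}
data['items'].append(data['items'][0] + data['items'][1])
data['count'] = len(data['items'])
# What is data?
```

After line 1: data = {'items': [25, 40], 'count': 2}
After line 2 (append 25 + 40 = 65): data = {'items': [25, 40, 65], 'count': 2}
After line 3 (count = len(items) = 3): data = {'items': [25, 40, 65], 'count': 3}

{'items': [25, 40, 65], 'count': 3}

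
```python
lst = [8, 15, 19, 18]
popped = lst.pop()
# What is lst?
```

[8, 15, 19]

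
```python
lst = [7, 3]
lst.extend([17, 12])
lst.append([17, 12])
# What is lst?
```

After line 1: lst = [7, 3]
After line 2 (extend unpacks [17, 12]): lst = [7, 3, 17, 12]
After line 3 (append adds [17, 12] as single element): lst = [7, 3, 17, 12, [17, 12]]

[7, 3, 17, 12, [17, 12]]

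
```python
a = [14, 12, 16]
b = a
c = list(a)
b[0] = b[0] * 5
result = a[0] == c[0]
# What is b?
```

After line 1: a = [14, 12, 16]
After line 2 (b = a, alias): a = [14, 12, 16], b = [14, 12, 16]
After line 3 (c = list(a) is a copy, new object): c = [14, 12, 16]
After line 4 (b[0] = 14 * 5 = 70; mutates shared a/b): a = b = [70, 12, 16], c = [14, 12, 16]
After line 5 (a[0] = 70, c[0] = 14; result = False)

[70, 12, 16]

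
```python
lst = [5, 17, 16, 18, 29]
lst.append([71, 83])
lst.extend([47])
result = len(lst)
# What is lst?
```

After line 1: lst = [5, 17, 16, 18, 29]
After line 2 (append adds [71, 83] as single element): lst = [5, 17, 16, 18, 29, [71, 83]]
After line 3 (extend unpacks [47], adds 47): lst = [5, 17, 16, 18, 29, [71, 83], 47]
After line 4: result = len(lst) = 7

[5, 17, 16, 18, 29, [71, 83], 47]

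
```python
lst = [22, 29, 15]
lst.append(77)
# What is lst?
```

[22, 29, 15, 77]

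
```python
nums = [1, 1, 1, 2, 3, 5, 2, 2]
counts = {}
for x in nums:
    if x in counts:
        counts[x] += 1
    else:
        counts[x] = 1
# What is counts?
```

Initial: counts = {}, nums = [1, 1, 1, 2, 3, 5, 2, 2]
See 1: counts = {1: 1}
See 1: counts = {1: 2}
See 1: counts = {1: 3}
See 2: counts = {1: 3, 2: 1}
See 3: counts = {1: 3, 2: 1, 3: 1}
See 5: counts = {1: 3, 2: 1, 3: 1, 5: 1}
See 2: counts = {1: 3, 2: 2, 3: 1, 5: 1}
See 2: counts = {1: 3, 2: 3, 3: 1, 5: 1}

{1: 3, 2: 3, 3: 1, 5: 1}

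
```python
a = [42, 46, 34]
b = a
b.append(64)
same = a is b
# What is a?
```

After line 1: a = [42, 46, 34]
After line 2 (b = a is an alias, same object): a = [42, 46, 34], b = [42, 46, 34]
After line 3 (b.append mutates the shared list): a = [42, 46, 34, 64], b = [42, 46, 34, 64]
After line 4 (same = a is b; same object -> True): same = True

[42, 46, 34, 64]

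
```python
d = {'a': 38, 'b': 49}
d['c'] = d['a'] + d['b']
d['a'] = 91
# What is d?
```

After line 1: d = {'a': 38, 'b': 49}
After line 2 (d['c'] = 38 + 49): d = {'a': 38, 'b': 49, 'c': 87}
After line 3: d = {'a': 91, 'b': 49, 'c': 87}

{'a': 91, 'b': 49, 'c': 87}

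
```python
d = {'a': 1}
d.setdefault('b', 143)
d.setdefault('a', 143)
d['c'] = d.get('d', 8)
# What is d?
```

After line 1: d = {'a': 1}
After line 2 (setdefault adds 'b'=143): d = {'a': 1, 'b': 143}
After line 3 (setdefault 'a' no-op, already exists): d = {'a': 1, 'b': 143}
After line 4 (get('d', 8) returns default since 'd' not in d): d = {'a': 1, 'b': 143, 'c': 8}

{'a': 1, 'b': 143, 'c': 8}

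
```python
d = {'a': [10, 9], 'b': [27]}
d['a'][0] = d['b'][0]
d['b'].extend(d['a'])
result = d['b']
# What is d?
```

After line 1: d = {'a': [10, 9], 'b': [27]}
After line 2 (a[0] = b[0] = 27): d = {'a': [27, 9], 'b': [27]}
After line 3 (b.extend(a) appends [27, 9]): d = {'a': [27, 9], 'b': [27, 27, 9]}
After line 4: result = d['b'] = [27, 27, 9]

{'a': [27, 9], 'b': [27, 27, 9]}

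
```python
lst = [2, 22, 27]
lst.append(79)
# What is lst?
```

[2, 22, 27, 79]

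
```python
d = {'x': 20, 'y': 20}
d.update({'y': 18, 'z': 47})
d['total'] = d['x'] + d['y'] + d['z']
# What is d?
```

After line 1: d = {'x': 20, 'y': 20}
After line 2 (y overwritten, z added): d = {'x': 20, 'y': 18, 'z': 47}
After line 3 (total = 20 + 18 + 47 = 85): d = {'x': 20, 'y': 18, 'z': 47, 'total': 85}

{'x': 20, 'y': 18, 'z': 47, 'total': 85}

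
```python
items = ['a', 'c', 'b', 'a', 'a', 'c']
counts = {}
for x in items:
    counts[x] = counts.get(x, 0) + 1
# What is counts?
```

Initial: counts = {}, items = ['a', 'c', 'b', 'a', 'a', 'c']
See 'a': counts = {'a': 1}
See 'c': counts = {'a': 1, 'c': 1}
See 'b': counts = {'a': 1, 'c': 1, 'b': 1}
See 'a': counts = {'a': 2, 'c': 1, 'b': 1}
See 'a': counts = {'a': 3, 'c': 1, 'b': 1}
See 'c': counts = {'a': 3, 'c': 2, 'b': 1}

{'a': 3, 'c': 2, 'b': 1}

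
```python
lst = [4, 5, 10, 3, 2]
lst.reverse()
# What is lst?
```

[2, 3, 10, 5, 4]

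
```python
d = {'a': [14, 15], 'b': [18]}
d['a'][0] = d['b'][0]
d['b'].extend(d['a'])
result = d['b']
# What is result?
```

After line 1: d = {'a': [14, 15], 'b': [18]}
After line 2 (a[0] = b[0] = 18): d = {'a': [18, 15], 'b': [18]}
After line 3 (b.extend(a) appends [18, 15]): d = {'a': [18, 15], 'b': [18, 18, 15]}
After line 4: result = d['b'] = [18, 18, 15]

[18, 18, 15]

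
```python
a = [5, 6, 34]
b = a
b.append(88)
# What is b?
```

After line 1: a = [5, 6, 34]
After line 2 (b = a is an alias, same object): a = [5, 6, 34], b = [5, 6, 34]
After line 3 (b.append mutates the shared list): a = [5, 6, 34, 88], b = [5, 6, 34, 88]

[5, 6, 34, 88]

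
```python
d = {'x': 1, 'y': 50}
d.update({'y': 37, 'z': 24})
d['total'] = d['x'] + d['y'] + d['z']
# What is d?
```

After line 1: d = {'x': 1, 'y': 50}
After line 2 (y overwritten, z added): d = {'x': 1, 'y': 37, 'z': 24}
After line 3 (total = 1 + 37 + 24 = 62): d = {'x': 1, 'y': 37, 'z': 24, 'total': 62}

{'x': 1, 'y': 37, 'z': 24, 'total': 62}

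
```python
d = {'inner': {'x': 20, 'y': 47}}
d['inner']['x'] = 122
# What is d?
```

After line 1: d = {'inner': {'x': 20, 'y': 47}}
After line 2 (inner x overwritten): d = {'inner': {'x': 122, 'y': 47}}

{'inner': {'x': 122, 'y': 47}}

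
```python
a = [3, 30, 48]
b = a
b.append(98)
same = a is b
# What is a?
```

After line 1: a = [3, 30, 48]
After line 2 (b = a is an alias, same object): a = [3, 30, 48], b = [3, 30, 48]
After line 3 (b.append mutates the shared list): a = [3, 30, 48, 98], b = [3, 30, 48, 98]
After line 4 (same = a is b; same object -> True): same = True

[3, 30, 48, 98]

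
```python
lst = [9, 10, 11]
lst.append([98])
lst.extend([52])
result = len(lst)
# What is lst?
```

After line 1: lst = [9, 10, 11]
After line 2 (append adds [98] as single element): lst = [9, 10, 11, [98]]
After line 3 (extend unpacks [52], adds 52): lst = [9, 10, 11, [98], 52]
After line 4: result = len(lst) = 5

[9, 10, 11, [98], 52]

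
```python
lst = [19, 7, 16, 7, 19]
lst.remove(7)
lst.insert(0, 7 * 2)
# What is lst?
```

After line 1: lst = [19, 7, 16, 7, 19]
After line 2 (remove first 7): lst = [19, 16, 7, 19]
After line 3 (insert 14 at index 0): lst = [14, 19, 16, 7, 19]

[14, 19, 16, 7, 19]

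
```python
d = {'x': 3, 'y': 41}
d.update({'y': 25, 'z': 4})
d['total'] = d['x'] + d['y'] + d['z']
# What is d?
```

After line 1: d = {'x': 3, 'y': 41}
After line 2 (y overwritten, z added): d = {'x': 3, 'y': 25, 'z': 4}
After line 3 (total = 3 + 25 + 4 = 32): d = {'x': 3, 'y': 25, 'z': 4, 'total': 32}

{'x': 3, 'y': 25, 'z': 4, 'total': 32}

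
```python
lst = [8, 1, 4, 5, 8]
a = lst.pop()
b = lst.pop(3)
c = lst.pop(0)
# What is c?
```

After line 1: lst = [8, 1, 4, 5, 8]
After line 2 (pop() -> a = 8): lst = [8, 1, 4, 5]
After line 3 (pop(3) -> b = 5): lst = [8, 1, 4]
After line 4 (pop(0) -> c = 8): lst = [1, 4]

8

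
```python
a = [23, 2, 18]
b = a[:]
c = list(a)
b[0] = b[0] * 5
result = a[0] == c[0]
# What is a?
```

After line 1: a = [23, 2, 18]
After line 2 (b = a[:], copy): a = [23, 2, 18], b = [23, 2, 18]
After line 3 (c = list(a) is a copy, new object): c = [23, 2, 18]
After line 4 (b[0] = 23 * 5 = 115; only b mutates (copy)): a = [23, 2, 18], b = [115, 2, 18], c = [23, 2, 18]
After line 5 (a[0] = 23, c[0] = 23; result = True)

[23, 2, 18]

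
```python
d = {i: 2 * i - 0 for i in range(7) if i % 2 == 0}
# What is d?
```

{0: 0, 2: 4, 4: 8, 6: 12}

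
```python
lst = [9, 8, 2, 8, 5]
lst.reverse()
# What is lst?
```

[5, 8, 2, 8, 9]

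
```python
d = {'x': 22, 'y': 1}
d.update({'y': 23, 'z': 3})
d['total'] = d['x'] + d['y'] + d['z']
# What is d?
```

After line 1: d = {'x': 22, 'y': 1}
After line 2 (y overwritten, z added): d = {'x': 22, 'y': 23, 'z': 3}
After line 3 (total = 22 + 23 + 3 = 48): d = {'x': 22, 'y': 23, 'z': 3, 'total': 48}

{'x': 22, 'y': 23, 'z': 3, 'total': 48}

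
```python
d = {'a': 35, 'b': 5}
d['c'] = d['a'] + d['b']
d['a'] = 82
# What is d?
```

After line 1: d = {'a': 35, 'b': 5}
After line 2 (d['c'] = 35 + 5): d = {'a': 35, 'b': 5, 'c': 40}
After line 3: d = {'a': 82, 'b': 5, 'c': 40}

{'a': 82, 'b': 5, 'c': 40}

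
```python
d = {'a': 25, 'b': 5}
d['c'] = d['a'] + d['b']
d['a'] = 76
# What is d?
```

After line 1: d = {'a': 25, 'b': 5}
After line 2 (d['c'] = 25 + 5): d = {'a': 25, 'b': 5, 'c': 30}
After line 3: d = {'a': 76, 'b': 5, 'c': 30}

{'a': 76, 'b': 5, 'c': 30}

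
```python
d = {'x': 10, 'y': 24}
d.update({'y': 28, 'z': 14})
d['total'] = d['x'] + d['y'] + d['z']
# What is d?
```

After line 1: d = {'x': 10, 'y': 24}
After line 2 (y overwritten, z added): d = {'x': 10, 'y': 28, 'z': 14}
After line 3 (total = 10 + 28 + 14 = 52): d = {'x': 10, 'y': 28, 'z': 14, 'total': 52}

{'x': 10, 'y': 28, 'z': 14, 'total': 52}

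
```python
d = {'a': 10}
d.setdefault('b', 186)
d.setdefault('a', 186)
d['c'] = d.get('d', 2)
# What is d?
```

After line 1: d = {'a': 10}
After line 2 (setdefault adds 'b'=186): d = {'a': 10, 'b': 186}
After line 3 (setdefault 'a' no-op, already exists): d = {'a': 10, 'b': 186}
After line 4 (get('d', 2) returns default since 'd' not in d): d = {'a': 10, 'b': 186, 'c': 2}

{'a': 10, 'b': 186, 'c': 2}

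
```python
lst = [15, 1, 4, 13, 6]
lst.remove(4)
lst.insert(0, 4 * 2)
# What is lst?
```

After line 1: lst = [15, 1, 4, 13, 6]
After line 2 (remove first 4): lst = [15, 1, 13, 6]
After line 3 (insert 8 at index 0): lst = [8, 15, 1, 13, 6]

[8, 15, 1, 13, 6]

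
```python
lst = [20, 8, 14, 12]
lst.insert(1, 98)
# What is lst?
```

[20, 98, 8, 14, 12]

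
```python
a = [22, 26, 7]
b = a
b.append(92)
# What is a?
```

After line 1: a = [22, 26, 7]
After line 2 (b = a is an alias, same object): a = [22, 26, 7], b = [22, 26, 7]
After line 3 (b.append mutates the shared list): a = [22, 26, 7, 92], b = [22, 26, 7, 92]

[22, 26, 7, 92]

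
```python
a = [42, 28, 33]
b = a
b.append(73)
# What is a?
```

After line 1: a = [42, 28, 33]
After line 2 (b = a is an alias, same object): a = [42, 28, 33], b = [42, 28, 33]
After line 3 (b.append mutates the shared list): a = [42, 28, 33, 73], b = [42, 28, 33, 73]

[42, 28, 33, 73]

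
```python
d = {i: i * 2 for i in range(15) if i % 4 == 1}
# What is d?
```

{1: 2, 5: 10, 9: 18, 13: 26}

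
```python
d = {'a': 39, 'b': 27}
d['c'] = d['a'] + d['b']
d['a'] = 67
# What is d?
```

After line 1: d = {'a': 39, 'b': 27}
After line 2 (d['c'] = 39 + 27): d = {'a': 39, 'b': 27, 'c': 66}
After line 3: d = {'a': 67, 'b': 27, 'c': 66}

{'a': 67, 'b': 27, 'c': 66}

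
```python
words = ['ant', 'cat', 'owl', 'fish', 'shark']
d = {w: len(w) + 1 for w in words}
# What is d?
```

{'ant': 4, 'cat': 4, 'owl': 4, 'fish': 5, 'shark': 6}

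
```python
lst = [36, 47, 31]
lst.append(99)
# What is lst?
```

[36, 47, 31, 99]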